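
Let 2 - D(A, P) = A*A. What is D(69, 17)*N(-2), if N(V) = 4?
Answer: -19036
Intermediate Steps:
D(A, P) = 2 - A² (D(A, P) = 2 - A*A = 2 - A²)
D(69, 17)*N(-2) = (2 - 1*69²)*4 = (2 - 1*4761)*4 = (2 - 4761)*4 = -4759*4 = -19036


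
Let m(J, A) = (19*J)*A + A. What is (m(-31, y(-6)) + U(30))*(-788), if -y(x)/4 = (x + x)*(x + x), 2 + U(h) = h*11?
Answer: -267144608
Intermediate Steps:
U(h) = -2 + 11*h (U(h) = -2 + h*11 = -2 + 11*h)
y(x) = -16*x² (y(x) = -4*(x + x)*(x + x) = -4*2*x*2*x = -16*x²)
m(J, A) = A + 19*A*J (m(J, A) = 19*A*J + A = A + 19*A*J)
(m(-31, y(-6)) + U(30))*(-788) = ((-16*(-6)²)*(1 + 19*(-31)) + (-2 + 11*30))*(-788) = ((-16*36)*(1 - 589) + (-2 + 330))*(-788) = (-576*(-588) + 328)*(-788) = (338688 + 328)*(-788) = 339016*(-788) = -267144608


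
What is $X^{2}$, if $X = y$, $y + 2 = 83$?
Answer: $6561$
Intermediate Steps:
$y = 81$ ($y = -2 + 83 = 81$)
$X = 81$
$X^{2} = 81^{2} = 6561$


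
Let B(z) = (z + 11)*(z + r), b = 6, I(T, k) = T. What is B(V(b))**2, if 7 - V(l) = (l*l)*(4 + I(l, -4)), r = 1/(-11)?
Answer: 1764455275584/121 ≈ 1.4582e+10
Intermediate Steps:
r = -1/11 ≈ -0.090909
V(l) = 7 - l**2*(4 + l) (V(l) = 7 - l*l*(4 + l) = 7 - l**2*(4 + l))
B(z) = (11 + z)*(-1/11 + z) (B(z) = (z + 11)*(z - 1/11) = (11 + z)*(-1/11 + z))
B(V(b))**2 = (-1 + (7 - 1*6**3 - 4*6**2)**2 + 120*(7 - 1*6**3 - 4*6**2)/11)**2 = (-1 + (7 - 1*216 - 4*36)**2 + 120*(7 - 1*216 - 4*36)/11)**2 = (-1 + (7 - 216 - 144)**2 + 120*(7 - 216 - 144)/11)**2 = (-1 + (-353)**2 + (120/11)*(-353))**2 = (-1 + 124609 - 42360/11)**2 = (1328328/11)**2 = 1764455275584/121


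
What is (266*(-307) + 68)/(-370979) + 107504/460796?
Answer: 395305690/872171629 ≈ 0.45324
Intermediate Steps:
(266*(-307) + 68)/(-370979) + 107504/460796 = (-81662 + 68)*(-1/370979) + 107504*(1/460796) = -81594*(-1/370979) + 26876/115199 = 81594/370979 + 26876/115199 = 395305690/872171629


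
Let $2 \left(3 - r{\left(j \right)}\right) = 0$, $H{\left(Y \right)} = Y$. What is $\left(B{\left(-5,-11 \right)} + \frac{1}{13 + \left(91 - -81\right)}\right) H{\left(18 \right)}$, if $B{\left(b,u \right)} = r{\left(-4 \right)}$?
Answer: $\frac{10008}{185} \approx 54.097$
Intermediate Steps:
$r{\left(j \right)} = 3$ ($r{\left(j \right)} = 3 - 0 = 3 + 0 = 3$)
$B{\left(b,u \right)} = 3$
$\left(B{\left(-5,-11 \right)} + \frac{1}{13 + \left(91 - -81\right)}\right) H{\left(18 \right)} = \left(3 + \frac{1}{13 + \left(91 - -81\right)}\right) 18 = \left(3 + \frac{1}{13 + \left(91 + 81\right)}\right) 18 = \left(3 + \frac{1}{13 + 172}\right) 18 = \left(3 + \frac{1}{185}\right) 18 = \frac{556}{185} \cdot 18 = \frac{10008}{185}$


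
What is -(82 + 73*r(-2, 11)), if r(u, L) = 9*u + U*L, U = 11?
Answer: -7601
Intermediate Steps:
r(u, L) = 9*u + 11*L
-(82 + 73*r(-2, 11)) = -(82 + 73*(9*(-2) + 11*11)) = -(82 + 73*(-18 + 121)) = -(82 + 73*103) = -(82 + 7519) = -1*7601 = -7601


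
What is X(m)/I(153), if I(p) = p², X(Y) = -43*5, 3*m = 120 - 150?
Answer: -215/23409 ≈ -0.0091845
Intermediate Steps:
m = -10 (m = (120 - 150)/3 = (⅓)*(-30) = -10)
X(Y) = -215
X(m)/I(153) = -215/(153²) = -215/23409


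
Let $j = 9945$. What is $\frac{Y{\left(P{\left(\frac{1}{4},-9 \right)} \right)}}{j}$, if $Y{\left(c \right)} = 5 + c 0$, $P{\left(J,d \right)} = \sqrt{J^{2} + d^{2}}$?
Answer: $\frac{1}{1989} \approx 0.00050277$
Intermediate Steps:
$Y{\left(c \right)} = 5$ ($Y{\left(c \right)} = 5 + 0 = 5$)
$\frac{Y{\left(P{\left(\frac{1}{4},-9 \right)} \right)}}{j} = \frac{5}{9945} = 5 \cdot \frac{1}{9945} = \frac{1}{1989}$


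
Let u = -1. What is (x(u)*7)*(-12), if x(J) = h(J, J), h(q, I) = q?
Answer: 84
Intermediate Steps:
x(J) = J
(x(u)*7)*(-12) = -1*7*(-12) = -7*(-12) = 84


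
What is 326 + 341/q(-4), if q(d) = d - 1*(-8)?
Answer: 1645/4 ≈ 411.25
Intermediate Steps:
q(d) = 8 + d (q(d) = d + 8 = 8 + d)
326 + 341/q(-4) = 326 + 341/(8 - 4) = 326 + 341/4 = 1645/4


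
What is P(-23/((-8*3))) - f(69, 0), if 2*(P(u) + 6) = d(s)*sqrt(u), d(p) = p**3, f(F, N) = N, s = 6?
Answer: -6 + 9*sqrt(138) ≈ 99.726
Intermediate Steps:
P(u) = -6 + 108*sqrt(u) (P(u) = -6 + (6**3*sqrt(u))/2 = -6 + (216*sqrt(u))/2 = -6 + 108*sqrt(u))
P(-23/((-8*3))) - f(69, 0) = (-6 + 108*sqrt(-23/((-8*3)))) - 1*0 = (-6 + 108*sqrt(-23/(-24))) + 0 = (-6 + 108*sqrt(-23*(-1/24))) + 0 = (-6 + 108*sqrt(23/24)) + 0 = (-6 + 108*(sqrt(138)/12)) + 0 = (-6 + 9*sqrt(138)) + 0 = -6 + 9*sqrt(138)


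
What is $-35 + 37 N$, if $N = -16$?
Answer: $-627$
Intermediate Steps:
$-35 + 37 N = -35 + 37 \left(-16\right) = -35 - 592 = -627$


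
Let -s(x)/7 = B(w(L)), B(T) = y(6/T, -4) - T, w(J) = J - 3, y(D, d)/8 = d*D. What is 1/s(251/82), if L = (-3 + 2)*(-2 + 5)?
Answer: -1/266 ≈ -0.0037594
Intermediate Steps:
L = -3 (L = -1*3 = -3)
y(D, d) = 8*D*d (y(D, d) = 8*(d*D) = 8*(D*d) = 8*D*d)
w(J) = -3 + J
B(T) = -T - 192/T (B(T) = 8*(6/T)*(-4) - T = -192/T - T = -T - 192/T)
s(x) = -266 (s(x) = -7*(-(-3 - 3) - 192/(-3 - 3)) = -7*(-1*(-6) - 192/(-6)) = -7*(6 - 192*(-1/6)) = -7*(6 + 32) = -7*38 = -266)
1/s(251/82) = 1/(-266) = -1/266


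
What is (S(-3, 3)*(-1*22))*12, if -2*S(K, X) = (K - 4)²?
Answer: 6468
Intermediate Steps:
S(K, X) = -(-4 + K)²/2 (S(K, X) = -(K - 4)²/2 = -(-4 + K)²/2)
(S(-3, 3)*(-1*22))*12 = ((-(-4 - 3)²/2)*(-1*22))*12 = (-½*(-7)²*(-22))*12 = (-½*49*(-22))*12 = -49/2*(-22)*12 = 539*12 = 6468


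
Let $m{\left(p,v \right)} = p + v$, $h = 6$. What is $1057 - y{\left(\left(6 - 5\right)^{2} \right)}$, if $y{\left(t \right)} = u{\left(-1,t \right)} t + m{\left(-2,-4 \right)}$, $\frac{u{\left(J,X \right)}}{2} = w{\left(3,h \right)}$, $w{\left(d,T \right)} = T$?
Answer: $1051$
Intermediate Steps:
$u{\left(J,X \right)} = 12$ ($u{\left(J,X \right)} = 2 \cdot 6 = 12$)
$y{\left(t \right)} = -6 + 12 t$ ($y{\left(t \right)} = 12 t - 6 = -6 + 12 t$)
$1057 - y{\left(\left(6 - 5\right)^{2} \right)} = 1057 - \left(-6 + 12 \left(6 - 5\right)^{2}\right) = 1057 - \left(-6 + 12 \cdot 1^{2}\right) = 1057 - \left(-6 + 12 \cdot 1\right) = 1057 - \left(-6 + 12\right) = 1057 - 6 = 1051$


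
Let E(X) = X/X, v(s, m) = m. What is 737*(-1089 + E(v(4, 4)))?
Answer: -801856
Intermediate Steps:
E(X) = 1
737*(-1089 + E(v(4, 4))) = 737*(-1089 + 1) = 737*(-1088) = -801856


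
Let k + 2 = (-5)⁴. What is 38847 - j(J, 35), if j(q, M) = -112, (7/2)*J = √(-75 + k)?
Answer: 38959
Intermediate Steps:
k = 623 (k = -2 + (-5)⁴ = -2 + 625 = 623)
J = 4*√137/7 (J = 2*√(-75 + 623)/7 = 2*√548/7 = 2*(2*√137)/7 = 4*√137/7 ≈ 6.6884)
38847 - j(J, 35) = 38847 - 1*(-112) = 38847 + 112 = 38959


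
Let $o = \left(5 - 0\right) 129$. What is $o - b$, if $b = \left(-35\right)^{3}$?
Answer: $43520$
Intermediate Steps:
$o = 645$ ($o = \left(5 + 0\right) 129 = 5 \cdot 129 = 645$)
$b = -42875$
$o - b = 645 - -42875 = 645 + 42875 = 43520$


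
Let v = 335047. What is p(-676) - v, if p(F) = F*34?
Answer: -358031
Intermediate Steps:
p(F) = 34*F
p(-676) - v = 34*(-676) - 1*335047 = -22984 - 335047 = -358031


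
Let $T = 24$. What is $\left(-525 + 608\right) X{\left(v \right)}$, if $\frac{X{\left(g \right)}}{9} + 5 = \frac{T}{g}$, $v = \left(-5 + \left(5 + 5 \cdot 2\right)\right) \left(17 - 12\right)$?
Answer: $- \frac{84411}{25} \approx -3376.4$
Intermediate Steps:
$v = 50$ ($v = \left(-5 + \left(5 + 10\right)\right) 5 = \left(-5 + 15\right) 5 = 10 \cdot 5 = 50$)
$X{\left(g \right)} = -45 + \frac{216}{g}$ ($X{\left(g \right)} = -45 + 9 \frac{24}{g} = -45 + \frac{216}{g}$)
$\left(-525 + 608\right) X{\left(v \right)} = \left(-525 + 608\right) \left(-45 + \frac{216}{50}\right) = 83 \left(-45 + 216 \cdot \frac{1}{50}\right) = 83 \left(-45 + \frac{108}{25}\right) = 83 \left(- \frac{1017}{25}\right) = - \frac{84411}{25}$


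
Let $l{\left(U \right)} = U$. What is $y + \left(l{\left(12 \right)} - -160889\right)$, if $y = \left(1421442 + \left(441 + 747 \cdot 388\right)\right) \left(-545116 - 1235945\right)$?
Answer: $-3048675792958$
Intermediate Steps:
$y = -3048675953859$ ($y = \left(1421442 + \left(441 + 289836\right)\right) \left(-1781061\right) = \left(1421442 + 290277\right) \left(-1781061\right) = 1711719 \left(-1781061\right) = -3048675953859$)
$y + \left(l{\left(12 \right)} - -160889\right) = -3048675953859 + \left(12 - -160889\right) = -3048675953859 + \left(12 + 160889\right) = -3048675953859 + 160901 = -3048675792958$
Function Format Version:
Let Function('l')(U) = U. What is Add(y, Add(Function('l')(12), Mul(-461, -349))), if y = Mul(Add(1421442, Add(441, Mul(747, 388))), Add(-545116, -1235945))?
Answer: -3048675792958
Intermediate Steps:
y = -3048675953859 (y = Mul(Add(1421442, Add(441, 289836)), -1781061) = Mul(Add(1421442, 290277), -1781061) = Mul(1711719, -1781061) = -3048675953859)
Add(y, Add(Function('l')(12), Mul(-461, -349))) = Add(-3048675953859, Add(12, Mul(-461, -349))) = Add(-3048675953859, Add(12, 160889)) = Add(-3048675953859, 160901) = -3048675792958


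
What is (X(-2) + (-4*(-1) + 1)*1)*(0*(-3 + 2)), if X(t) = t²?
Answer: 0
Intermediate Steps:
(X(-2) + (-4*(-1) + 1)*1)*(0*(-3 + 2)) = ((-2)² + (-4*(-1) + 1)*1)*(0*(-3 + 2)) = (4 + (4 + 1)*1)*(0*(-1)) = (4 + 5*1)*0 = (4 + 5)*0 = 9*0 = 0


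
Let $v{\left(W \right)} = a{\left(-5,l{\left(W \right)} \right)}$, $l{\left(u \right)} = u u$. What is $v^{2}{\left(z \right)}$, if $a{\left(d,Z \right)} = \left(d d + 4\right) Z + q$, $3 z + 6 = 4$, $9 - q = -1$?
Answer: $\frac{42436}{81} \approx 523.9$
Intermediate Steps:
$l{\left(u \right)} = u^{2}$
$q = 10$ ($q = 9 - -1 = 9 + 1 = 10$)
$z = - \frac{2}{3}$ ($z = -2 + \frac{1}{3} \cdot 4 = -2 + \frac{4}{3} = - \frac{2}{3} \approx -0.66667$)
$a{\left(d,Z \right)} = 10 + Z \left(4 + d^{2}\right)$ ($a{\left(d,Z \right)} = \left(d d + 4\right) Z + 10 = \left(d^{2} + 4\right) Z + 10 = \left(4 + d^{2}\right) Z + 10 = Z \left(4 + d^{2}\right) + 10 = 10 + Z \left(4 + d^{2}\right)$)
$v{\left(W \right)} = 10 + 29 W^{2}$ ($v{\left(W \right)} = 10 + 4 W^{2} + W^{2} \left(-5\right)^{2} = 10 + 4 W^{2} + W^{2} \cdot 25 = 10 + 4 W^{2} + 25 W^{2} = 10 + 29 W^{2}$)
$v^{2}{\left(z \right)} = \left(10 + 29 \left(- \frac{2}{3}\right)^{2}\right)^{2} = \left(10 + 29 \cdot \frac{4}{9}\right)^{2} = \left(10 + \frac{116}{9}\right)^{2} = \left(\frac{206}{9}\right)^{2} = \frac{42436}{81}$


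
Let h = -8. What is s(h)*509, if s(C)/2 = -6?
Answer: -6108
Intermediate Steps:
s(C) = -12 (s(C) = 2*(-6) = -12)
s(h)*509 = -12*509 = -6108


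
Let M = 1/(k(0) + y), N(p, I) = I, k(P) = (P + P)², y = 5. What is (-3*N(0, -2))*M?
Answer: 6/5 ≈ 1.2000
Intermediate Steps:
k(P) = 4*P² (k(P) = (2*P)² = 4*P²)
M = ⅕ (M = 1/(4*0² + 5) = 1/(4*0 + 5) = 1/(0 + 5) = 1/5 = ⅕ ≈ 0.20000)
(-3*N(0, -2))*M = -3*(-2)*(⅕) = 6*(⅕) = 6/5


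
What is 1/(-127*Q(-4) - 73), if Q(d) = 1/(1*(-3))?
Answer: -3/92 ≈ -0.032609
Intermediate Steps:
Q(d) = -⅓ (Q(d) = 1*(-⅓) = -⅓)
1/(-127*Q(-4) - 73) = 1/(-127*(-⅓) - 73) = 1/(127/3 - 73) = 1/(-92/3) = -3/92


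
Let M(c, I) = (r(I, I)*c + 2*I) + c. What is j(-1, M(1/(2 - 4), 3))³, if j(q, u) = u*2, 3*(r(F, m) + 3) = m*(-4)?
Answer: 5832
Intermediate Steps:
r(F, m) = -3 - 4*m/3 (r(F, m) = -3 + (m*(-4))/3 = -3 + (-4*m)/3 = -3 - 4*m/3)
M(c, I) = c + 2*I + c*(-3 - 4*I/3) (M(c, I) = ((-3 - 4*I/3)*c + 2*I) + c = (c*(-3 - 4*I/3) + 2*I) + c = (2*I + c*(-3 - 4*I/3)) + c = c + 2*I + c*(-3 - 4*I/3))
j(q, u) = 2*u
j(-1, M(1/(2 - 4), 3))³ = (2*(-2/(2 - 4) + 2*3 - 4/3*3/(2 - 4)))³ = (2*(-2/(-2) + 6 - 4/3*3/(-2)))³ = (2*(-2*(-½) + 6 - 4/3*3*(-½)))³ = (2*(1 + 6 + 2))³ = (2*9)³ = 18³ = 5832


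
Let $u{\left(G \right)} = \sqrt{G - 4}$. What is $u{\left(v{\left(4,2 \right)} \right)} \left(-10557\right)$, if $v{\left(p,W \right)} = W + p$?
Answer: $- 10557 \sqrt{2} \approx -14930.0$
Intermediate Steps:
$u{\left(G \right)} = \sqrt{-4 + G}$
$u{\left(v{\left(4,2 \right)} \right)} \left(-10557\right) = \sqrt{-4 + \left(2 + 4\right)} \left(-10557\right) = \sqrt{-4 + 6} \left(-10557\right) = \sqrt{2} \left(-10557\right) = - 10557 \sqrt{2}$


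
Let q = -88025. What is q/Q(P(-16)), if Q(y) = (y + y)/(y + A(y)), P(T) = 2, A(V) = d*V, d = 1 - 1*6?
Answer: 176050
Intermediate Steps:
d = -5 (d = 1 - 6 = -5)
A(V) = -5*V
Q(y) = -1/2 (Q(y) = (y + y)/(y - 5*y) = (2*y)/((-4*y)) = (2*y)*(-1/(4*y)) = -1/2)
q/Q(P(-16)) = -88025/(-1/2) = -88025*(-2) = 176050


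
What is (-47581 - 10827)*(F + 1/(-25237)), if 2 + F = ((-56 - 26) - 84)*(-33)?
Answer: -8071857744888/25237 ≈ -3.1984e+8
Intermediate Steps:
F = 5476 (F = -2 + ((-56 - 26) - 84)*(-33) = -2 + (-82 - 84)*(-33) = -2 - 166*(-33) = -2 + 5478 = 5476)
(-47581 - 10827)*(F + 1/(-25237)) = (-47581 - 10827)*(5476 + 1/(-25237)) = -58408*(5476 - 1/25237) = -58408*138197811/25237 = -8071857744888/25237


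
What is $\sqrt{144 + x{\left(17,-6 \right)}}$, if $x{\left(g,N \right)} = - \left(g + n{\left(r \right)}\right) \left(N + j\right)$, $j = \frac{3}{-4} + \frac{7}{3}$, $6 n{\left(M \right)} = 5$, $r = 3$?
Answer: $\frac{\sqrt{32078}}{12} \approx 14.925$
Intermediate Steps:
$n{\left(M \right)} = \frac{5}{6}$ ($n{\left(M \right)} = \frac{1}{6} \cdot 5 = \frac{5}{6}$)
$j = \frac{19}{12}$ ($j = 3 \left(- \frac{1}{4}\right) + 7 \cdot \frac{1}{3} = - \frac{3}{4} + \frac{7}{3} = \frac{19}{12} \approx 1.5833$)
$x{\left(g,N \right)} = - \left(\frac{5}{6} + g\right) \left(\frac{19}{12} + N\right)$ ($x{\left(g,N \right)} = - \left(g + \frac{5}{6}\right) \left(N + \frac{19}{12}\right) = - \left(\frac{5}{6} + g\right) \left(\frac{19}{12} + N\right)$)
$\sqrt{144 + x{\left(17,-6 \right)}} = \sqrt{144 - \left(\frac{1673}{72} - 102\right)} = \sqrt{144 + \left(- \frac{95}{72} - \frac{323}{12} + 5 + 102\right)} = \sqrt{144 + \frac{5671}{72}} = \sqrt{\frac{16039}{72}} = \frac{\sqrt{32078}}{12}$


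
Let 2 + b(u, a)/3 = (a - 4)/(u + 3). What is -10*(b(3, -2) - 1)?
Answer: 100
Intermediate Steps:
b(u, a) = -6 + 3*(-4 + a)/(3 + u) (b(u, a) = -6 + 3*((a - 4)/(u + 3)) = -6 + 3*((-4 + a)/(3 + u)) = -6 + 3*(-4 + a)/(3 + u))
-10*(b(3, -2) - 1) = -10*(3*(-10 - 2 - 2*3)/(3 + 3) - 1) = -10*(3*(-10 - 2 - 6)/6 - 1) = -10*(3*(⅙)*(-18) - 1) = -10*(-9 - 1) = -10*(-10) = 100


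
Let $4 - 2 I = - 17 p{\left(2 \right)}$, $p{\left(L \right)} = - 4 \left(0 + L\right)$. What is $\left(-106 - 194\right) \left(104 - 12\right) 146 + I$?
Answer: $-4029666$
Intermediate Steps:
$p{\left(L \right)} = - 4 L$
$I = -66$ ($I = 2 - \frac{\left(-17\right) \left(\left(-4\right) 2\right)}{2} = 2 - \frac{\left(-17\right) \left(-8\right)}{2} = 2 - 68 = -66$)
$\left(-106 - 194\right) \left(104 - 12\right) 146 + I = \left(-106 - 194\right) \left(104 - 12\right) 146 - 66 = \left(-300\right) 92 \cdot 146 - 66 = \left(-27600\right) 146 - 66 = -4029600 - 66 = -4029666$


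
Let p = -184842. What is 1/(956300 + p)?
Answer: 1/771458 ≈ 1.2962e-6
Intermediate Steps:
1/(956300 + p) = 1/(956300 - 184842) = 1/771458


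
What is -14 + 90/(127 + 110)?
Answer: -1076/79 ≈ -13.620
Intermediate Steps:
-14 + 90/(127 + 110) = -14 + 90/237 = -14 + 90*(1/237) = -14 + 30/79 = -1076/79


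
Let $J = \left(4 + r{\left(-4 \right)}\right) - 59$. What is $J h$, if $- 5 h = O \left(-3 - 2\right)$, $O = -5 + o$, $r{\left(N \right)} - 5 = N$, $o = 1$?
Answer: $216$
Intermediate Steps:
$r{\left(N \right)} = 5 + N$
$O = -4$ ($O = -5 + 1 = -4$)
$h = -4$ ($h = - \frac{\left(-4\right) \left(-3 - 2\right)}{5} = - \frac{\left(-4\right) \left(-5\right)}{5} = \left(- \frac{1}{5}\right) 20 = -4$)
$J = -54$ ($J = \left(4 + \left(5 - 4\right)\right) - 59 = \left(4 + 1\right) - 59 = 5 - 59 = -54$)
$J h = \left(-54\right) \left(-4\right) = 216$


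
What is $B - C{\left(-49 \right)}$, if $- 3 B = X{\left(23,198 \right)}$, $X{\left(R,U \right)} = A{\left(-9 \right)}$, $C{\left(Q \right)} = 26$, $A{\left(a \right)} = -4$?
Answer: $- \frac{74}{3} \approx -24.667$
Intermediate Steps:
$X{\left(R,U \right)} = -4$
$B = \frac{4}{3}$ ($B = \left(- \frac{1}{3}\right) \left(-4\right) = \frac{4}{3} \approx 1.3333$)
$B - C{\left(-49 \right)} = \frac{4}{3} - 26 = - \frac{74}{3}$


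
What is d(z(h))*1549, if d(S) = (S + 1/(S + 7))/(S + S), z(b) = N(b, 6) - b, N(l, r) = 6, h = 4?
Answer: 29431/36 ≈ 817.53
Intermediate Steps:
z(b) = 6 - b
d(S) = (S + 1/(7 + S))/(2*S) (d(S) = (S + 1/(7 + S))/((2*S)) = (S + 1/(7 + S))*(1/(2*S)) = (S + 1/(7 + S))/(2*S))
d(z(h))*1549 = ((1 + (6 - 1*4)² + 7*(6 - 1*4))/(2*(6 - 1*4)*(7 + (6 - 1*4))))*1549 = ((1 + (6 - 4)² + 7*(6 - 4))/(2*(6 - 4)*(7 + (6 - 4))))*1549 = ((½)*(1 + 2² + 7*2)/(2*(7 + 2)))*1549 = ((½)*(½)*(1 + 4 + 14)/9)*1549 = ((½)*(½)*(⅑)*19)*1549 = (19/36)*1549 = 29431/36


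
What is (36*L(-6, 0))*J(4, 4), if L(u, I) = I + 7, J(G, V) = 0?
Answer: 0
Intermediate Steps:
L(u, I) = 7 + I
(36*L(-6, 0))*J(4, 4) = (36*(7 + 0))*0 = (36*7)*0 = 252*0 = 0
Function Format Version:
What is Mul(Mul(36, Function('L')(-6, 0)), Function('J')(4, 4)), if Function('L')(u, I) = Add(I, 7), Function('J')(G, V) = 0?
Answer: 0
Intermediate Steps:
Function('L')(u, I) = Add(7, I)
Mul(Mul(36, Function('L')(-6, 0)), Function('J')(4, 4)) = Mul(Mul(36, Add(7, 0)), 0) = Mul(Mul(36, 7), 0) = Mul(252, 0) = 0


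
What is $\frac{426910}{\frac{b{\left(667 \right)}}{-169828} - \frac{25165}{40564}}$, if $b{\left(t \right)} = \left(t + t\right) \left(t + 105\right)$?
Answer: $- \frac{735235394078680}{11512118973} \approx -63866.0$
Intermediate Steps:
$b{\left(t \right)} = 2 t \left(105 + t\right)$
$\frac{426910}{\frac{b{\left(667 \right)}}{-169828} - \frac{25165}{40564}} = \frac{426910}{\frac{2 \cdot 667 \left(105 + 667\right)}{-169828} - \frac{25165}{40564}} = \frac{426910}{2 \cdot 667 \cdot 772 \left(- \frac{1}{169828}\right) - \frac{25165}{40564}} = \frac{426910}{1029848 \left(- \frac{1}{169828}\right) - \frac{25165}{40564}} = \frac{426910}{- \frac{257462}{42457} - \frac{25165}{40564}} = \frac{426910}{- \frac{11512118973}{1722225748}} = 426910 \left(- \frac{1722225748}{11512118973}\right) = - \frac{735235394078680}{11512118973}$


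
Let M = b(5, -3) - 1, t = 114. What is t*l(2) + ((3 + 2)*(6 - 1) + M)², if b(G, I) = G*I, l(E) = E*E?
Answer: 537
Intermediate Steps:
l(E) = E²
M = -16 (M = 5*(-3) - 1 = -15 - 1 = -16)
t*l(2) + ((3 + 2)*(6 - 1) + M)² = 114*2² + ((3 + 2)*(6 - 1) - 16)² = 114*4 + (5*5 - 16)² = 456 + (25 - 16)² = 456 + 9² = 456 + 81 = 537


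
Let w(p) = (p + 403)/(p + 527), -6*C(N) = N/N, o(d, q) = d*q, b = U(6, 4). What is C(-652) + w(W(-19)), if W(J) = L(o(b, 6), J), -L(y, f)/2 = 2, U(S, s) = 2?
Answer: 1871/3138 ≈ 0.59624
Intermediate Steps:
b = 2
L(y, f) = -4 (L(y, f) = -2*2 = -4)
C(N) = -1/6 (C(N) = -N/(6*N) = -1/6*1 = -1/6)
W(J) = -4
w(p) = (403 + p)/(527 + p)
C(-652) + w(W(-19)) = -1/6 + (403 - 4)/(527 - 4) = -1/6 + 399/523 = 1871/3138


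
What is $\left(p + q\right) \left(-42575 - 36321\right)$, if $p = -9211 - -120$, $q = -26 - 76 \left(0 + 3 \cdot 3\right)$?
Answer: $773259696$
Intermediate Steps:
$q = -710$ ($q = -26 - 76 \left(0 + 9\right) = -26 - 684 = -710$)
$p = -9091$ ($p = -9211 + 120 = -9091$)
$\left(p + q\right) \left(-42575 - 36321\right) = \left(-9091 - 710\right) \left(-42575 - 36321\right) = \left(-9801\right) \left(-78896\right) = 773259696$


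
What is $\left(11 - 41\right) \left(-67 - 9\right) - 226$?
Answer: $2054$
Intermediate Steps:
$\left(11 - 41\right) \left(-67 - 9\right) - 226 = \left(-30\right) \left(-76\right) - 226 = 2280 - 226 = 2054$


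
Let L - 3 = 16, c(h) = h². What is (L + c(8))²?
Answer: 6889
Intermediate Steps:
L = 19 (L = 3 + 16 = 19)
(L + c(8))² = (19 + 8²)² = (19 + 64)² = 83² = 6889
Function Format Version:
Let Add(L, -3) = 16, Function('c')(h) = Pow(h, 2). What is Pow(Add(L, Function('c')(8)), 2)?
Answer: 6889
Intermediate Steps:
L = 19 (L = Add(3, 16) = 19)
Pow(Add(L, Function('c')(8)), 2) = Pow(Add(19, Pow(8, 2)), 2) = Pow(Add(19, 64), 2) = Pow(83, 2) = 6889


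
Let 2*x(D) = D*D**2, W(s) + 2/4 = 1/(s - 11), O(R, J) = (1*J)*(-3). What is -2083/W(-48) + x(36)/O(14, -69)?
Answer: 5811374/1403 ≈ 4142.1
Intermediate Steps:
O(R, J) = -3*J (O(R, J) = J*(-3) = -3*J)
W(s) = -1/2 + 1/(-11 + s) (W(s) = -1/2 + 1/(s - 11) = -1/2 + 1/(-11 + s))
x(D) = D**3/2 (x(D) = (D*D**2)/2 = D**3/2)
-2083/W(-48) + x(36)/O(14, -69) = -2083*2*(-11 - 48)/(13 - 1*(-48)) + ((1/2)*36**3)/((-3*(-69))) = -2083*(-118/(13 + 48)) + ((1/2)*46656)/207 = -2083/((1/2)*(-1/59)*61) + 23328*(1/207) = -2083/(-61/118) + 2592/23 = -2083*(-118/61) + 2592/23 = 245794/61 + 2592/23 = 5811374/1403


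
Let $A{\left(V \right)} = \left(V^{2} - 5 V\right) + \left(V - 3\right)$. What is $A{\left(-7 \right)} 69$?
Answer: $5106$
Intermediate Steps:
$A{\left(V \right)} = -3 + V^{2} - 4 V$ ($A{\left(V \right)} = \left(V^{2} - 5 V\right) + \left(V - 3\right) = \left(V^{2} - 5 V\right) + \left(-3 + V\right) = -3 + V^{2} - 4 V$)
$A{\left(-7 \right)} 69 = \left(-3 + \left(-7\right)^{2} - -28\right) 69 = \left(-3 + 49 + 28\right) 69 = 74 \cdot 69 = 5106$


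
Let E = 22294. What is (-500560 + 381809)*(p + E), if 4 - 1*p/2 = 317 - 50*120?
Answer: -3998108668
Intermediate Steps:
p = 11374 (p = 8 - 2*(317 - 50*120) = 8 - 2*(317 - 6000) = 8 - 2*(-5683) = 8 + 11366 = 11374)
(-500560 + 381809)*(p + E) = (-500560 + 381809)*(11374 + 22294) = -118751*33668 = -3998108668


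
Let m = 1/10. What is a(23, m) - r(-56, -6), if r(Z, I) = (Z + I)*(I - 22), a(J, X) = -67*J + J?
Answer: -3254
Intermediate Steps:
m = ⅒ ≈ 0.10000
a(J, X) = -66*J
r(Z, I) = (-22 + I)*(I + Z) (r(Z, I) = (I + Z)*(-22 + I) = (-22 + I)*(I + Z))
a(23, m) - r(-56, -6) = -66*23 - ((-6)² - 22*(-6) - 22*(-56) - 6*(-56)) = -1518 - (36 + 132 + 1232 + 336) = -1518 - 1*1736 = -1518 - 1736 = -3254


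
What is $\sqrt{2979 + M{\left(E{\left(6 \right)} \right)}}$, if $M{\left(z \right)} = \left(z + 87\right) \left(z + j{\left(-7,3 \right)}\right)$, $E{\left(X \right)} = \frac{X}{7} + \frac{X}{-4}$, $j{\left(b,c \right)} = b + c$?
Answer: $\frac{\sqrt{505299}}{14} \approx 50.775$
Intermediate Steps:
$E{\left(X \right)} = - \frac{3 X}{28}$ ($E{\left(X \right)} = X \frac{1}{7} + X \left(- \frac{1}{4}\right) = \frac{X}{7} - \frac{X}{4} = - \frac{3 X}{28}$)
$M{\left(z \right)} = \left(-4 + z\right) \left(87 + z\right)$ ($M{\left(z \right)} = \left(z + 87\right) \left(z + \left(-7 + 3\right)\right) = \left(87 + z\right) \left(z - 4\right) = \left(87 + z\right) \left(-4 + z\right) = \left(-4 + z\right) \left(87 + z\right)$)
$\sqrt{2979 + M{\left(E{\left(6 \right)} \right)}} = \sqrt{2979 + \left(-348 + \left(\left(- \frac{3}{28}\right) 6\right)^{2} + 83 \left(\left(- \frac{3}{28}\right) 6\right)\right)} = \sqrt{2979 + \left(-348 + \left(- \frac{9}{14}\right)^{2} + 83 \left(- \frac{9}{14}\right)\right)} = \sqrt{2979 - \frac{78585}{196}} = \sqrt{\frac{505299}{196}} = \frac{\sqrt{505299}}{14}$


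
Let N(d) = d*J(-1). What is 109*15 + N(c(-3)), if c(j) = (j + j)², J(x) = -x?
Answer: 1671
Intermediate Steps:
c(j) = 4*j² (c(j) = (2*j)² = 4*j²)
N(d) = d (N(d) = d*(-1*(-1)) = d*1 = d)
109*15 + N(c(-3)) = 109*15 + 4*(-3)² = 1635 + 4*9 = 1635 + 36 = 1671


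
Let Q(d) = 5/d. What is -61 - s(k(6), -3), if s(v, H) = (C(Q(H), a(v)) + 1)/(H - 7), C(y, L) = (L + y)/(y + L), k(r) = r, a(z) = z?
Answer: -304/5 ≈ -60.800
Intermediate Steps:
C(y, L) = 1 (C(y, L) = (L + y)/(L + y) = 1)
s(v, H) = 2/(-7 + H) (s(v, H) = (1 + 1)/(H - 7) = 2/(-7 + H))
-61 - s(k(6), -3) = -61 - 2/(-7 - 3) = -61 - 2/(-10) = -61 - 2*(-1)/10 = -61 - 1*(-1/5) = -61 + 1/5 = -304/5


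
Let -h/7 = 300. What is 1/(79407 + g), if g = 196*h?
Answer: -1/332193 ≈ -3.0103e-6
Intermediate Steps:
h = -2100 (h = -7*300 = -2100)
g = -411600 (g = 196*(-2100) = -411600)
1/(79407 + g) = 1/(79407 - 411600) = 1/(-332193) = -1/332193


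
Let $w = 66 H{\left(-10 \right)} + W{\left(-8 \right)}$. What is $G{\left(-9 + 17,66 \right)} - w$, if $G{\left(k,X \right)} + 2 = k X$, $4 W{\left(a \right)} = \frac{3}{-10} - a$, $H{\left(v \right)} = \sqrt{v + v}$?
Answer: $\frac{20963}{40} - 132 i \sqrt{5} \approx 524.08 - 295.16 i$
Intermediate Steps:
$H{\left(v \right)} = \sqrt{2} \sqrt{v}$ ($H{\left(v \right)} = \sqrt{2 v} = \sqrt{2} \sqrt{v}$)
$W{\left(a \right)} = - \frac{3}{40} - \frac{a}{4}$ ($W{\left(a \right)} = \frac{\frac{3}{-10} - a}{4} = \frac{3 \left(- \frac{1}{10}\right) - a}{4} = \frac{- \frac{3}{10} - a}{4} = - \frac{3}{40} - \frac{a}{4}$)
$G{\left(k,X \right)} = -2 + X k$ ($G{\left(k,X \right)} = -2 + k X = -2 + X k$)
$w = \frac{77}{40} + 132 i \sqrt{5}$ ($w = 66 \sqrt{2} \sqrt{-10} - - \frac{77}{40} = 66 \sqrt{2} i \sqrt{10} + \left(- \frac{3}{40} + 2\right) = 66 \cdot 2 i \sqrt{5} + \frac{77}{40} = 132 i \sqrt{5} + \frac{77}{40} = \frac{77}{40} + 132 i \sqrt{5} \approx 1.925 + 295.16 i$)
$G{\left(-9 + 17,66 \right)} - w = \left(-2 + 66 \left(-9 + 17\right)\right) - \left(\frac{77}{40} + 132 i \sqrt{5}\right) = \left(-2 + 66 \cdot 8\right) - \left(\frac{77}{40} + 132 i \sqrt{5}\right) = \left(-2 + 528\right) - \left(\frac{77}{40} + 132 i \sqrt{5}\right) = 526 - \left(\frac{77}{40} + 132 i \sqrt{5}\right) = \frac{20963}{40} - 132 i \sqrt{5}$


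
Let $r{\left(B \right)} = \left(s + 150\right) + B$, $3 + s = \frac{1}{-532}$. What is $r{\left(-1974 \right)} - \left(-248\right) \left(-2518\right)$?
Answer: $- \frac{333186813}{532} \approx -6.2629 \cdot 10^{5}$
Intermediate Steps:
$s = - \frac{1597}{532}$ ($s = -3 + \frac{1}{-532} = -3 - \frac{1}{532} = - \frac{1597}{532} \approx -3.0019$)
$r{\left(B \right)} = \frac{78203}{532} + B$ ($r{\left(B \right)} = \left(- \frac{1597}{532} + 150\right) + B = \frac{78203}{532} + B$)
$r{\left(-1974 \right)} - \left(-248\right) \left(-2518\right) = \left(\frac{78203}{532} - 1974\right) - \left(-248\right) \left(-2518\right) = - \frac{971965}{532} - 624464 = - \frac{333186813}{532}$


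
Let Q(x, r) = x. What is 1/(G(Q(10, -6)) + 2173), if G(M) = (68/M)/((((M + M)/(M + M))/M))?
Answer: 1/2241 ≈ 0.00044623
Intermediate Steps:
G(M) = 68 (G(M) = (68/M)/((((2*M)/((2*M)))/M)) = (68/M)/((((2*M)*(1/(2*M)))/M)) = (68/M)/((1/M)) = (68/M)/(1/M) = (68/M)*M = 68)
1/(G(Q(10, -6)) + 2173) = 1/(68 + 2173) = 1/2241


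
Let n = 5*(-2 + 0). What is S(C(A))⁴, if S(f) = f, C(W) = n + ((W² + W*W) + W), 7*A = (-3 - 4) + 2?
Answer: 50906640625/5764801 ≈ 8830.6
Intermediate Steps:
n = -10 (n = 5*(-2) = -10)
A = -5/7 (A = ((-3 - 4) + 2)/7 = (-7 + 2)/7 = (⅐)*(-5) = -5/7 ≈ -0.71429)
C(W) = -10 + W + 2*W² (C(W) = -10 + ((W² + W*W) + W) = -10 + ((W² + W²) + W) = -10 + (2*W² + W) = -10 + (W + 2*W²) = -10 + W + 2*W²)
S(C(A))⁴ = (-10 - 5/7 + 2*(-5/7)²)⁴ = (-10 - 5/7 + 2*(25/49))⁴ = (-10 - 5/7 + 50/49)⁴ = (-475/49)⁴ = 50906640625/5764801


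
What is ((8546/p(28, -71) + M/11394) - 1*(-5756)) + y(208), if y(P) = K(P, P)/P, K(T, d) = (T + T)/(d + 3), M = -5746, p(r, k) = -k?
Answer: 2376713585/404487 ≈ 5875.9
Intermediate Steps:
K(T, d) = 2*T/(3 + d) (K(T, d) = (2*T)/(3 + d) = 2*T/(3 + d))
y(P) = 2/(3 + P) (y(P) = (2*P/(3 + P))/P = 2/(3 + P))
((8546/p(28, -71) + M/11394) - 1*(-5756)) + y(208) = ((8546/((-1*(-71))) - 5746/11394) - 1*(-5756)) + 2/(3 + 208) = ((8546/71 - 5746*1/11394) + 5756) + 2/211 = ((8546*(1/71) - 2873/5697) + 5756) + 2*(1/211) = ((8546/71 - 2873/5697) + 5756) + 2/211 = (48482579/404487 + 5756) + 2/211 = 2376709751/404487 + 2/211 = 2376713585/404487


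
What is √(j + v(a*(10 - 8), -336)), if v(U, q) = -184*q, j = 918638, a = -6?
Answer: √980462 ≈ 990.18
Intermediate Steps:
√(j + v(a*(10 - 8), -336)) = √(918638 - 184*(-336)) = √(918638 + 61824) = √980462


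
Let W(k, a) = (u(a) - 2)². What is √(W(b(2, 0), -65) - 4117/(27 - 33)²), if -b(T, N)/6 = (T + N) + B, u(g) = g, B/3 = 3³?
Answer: √157487/6 ≈ 66.141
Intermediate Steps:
B = 81 (B = 3*3³ = 3*27 = 81)
b(T, N) = -486 - 6*N - 6*T (b(T, N) = -6*((T + N) + 81) = -6*((N + T) + 81) = -6*(81 + N + T) = -486 - 6*N - 6*T)
W(k, a) = (-2 + a)² (W(k, a) = (a - 2)² = (-2 + a)²)
√(W(b(2, 0), -65) - 4117/(27 - 33)²) = √((-2 - 65)² - 4117/(27 - 33)²) = √((-67)² - 4117/((-6)²)) = √(4489 - 4117/36) = √(157487/36) = √157487/6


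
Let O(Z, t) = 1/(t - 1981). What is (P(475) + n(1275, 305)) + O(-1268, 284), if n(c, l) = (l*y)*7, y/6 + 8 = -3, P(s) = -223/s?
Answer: -113584407156/806075 ≈ -1.4091e+5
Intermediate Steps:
y = -66 (y = -48 + 6*(-3) = -48 - 18 = -66)
n(c, l) = -462*l (n(c, l) = (l*(-66))*7 = -66*l*7 = -462*l)
O(Z, t) = 1/(-1981 + t)
(P(475) + n(1275, 305)) + O(-1268, 284) = (-223/475 - 462*305) + 1/(-1981 + 284) = (-223*1/475 - 140910) + 1/(-1697) = (-223/475 - 140910) - 1/1697 = -66932473/475 - 1/1697 = -113584407156/806075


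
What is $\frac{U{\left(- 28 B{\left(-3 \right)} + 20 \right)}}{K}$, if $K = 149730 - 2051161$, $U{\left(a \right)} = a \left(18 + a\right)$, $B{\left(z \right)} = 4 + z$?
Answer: $\frac{80}{1901431} \approx 4.2074 \cdot 10^{-5}$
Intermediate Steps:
$K = -1901431$ ($K = 149730 - 2051161 = -1901431$)
$\frac{U{\left(- 28 B{\left(-3 \right)} + 20 \right)}}{K} = \frac{\left(- 28 \left(4 - 3\right) + 20\right) \left(18 + \left(- 28 \left(4 - 3\right) + 20\right)\right)}{-1901431} = \left(\left(-28\right) 1 + 20\right) \left(18 + \left(\left(-28\right) 1 + 20\right)\right) \left(- \frac{1}{1901431}\right) = \left(-28 + 20\right) \left(18 + \left(-28 + 20\right)\right) \left(- \frac{1}{1901431}\right) = - 8 \left(18 - 8\right) \left(- \frac{1}{1901431}\right) = \left(-8\right) 10 \left(- \frac{1}{1901431}\right) = \left(-80\right) \left(- \frac{1}{1901431}\right) = \frac{80}{1901431}$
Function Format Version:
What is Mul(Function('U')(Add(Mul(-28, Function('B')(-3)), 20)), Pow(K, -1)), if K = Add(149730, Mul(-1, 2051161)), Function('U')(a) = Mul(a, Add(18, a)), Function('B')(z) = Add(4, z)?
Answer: Rational(80, 1901431) ≈ 4.2074e-5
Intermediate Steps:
K = -1901431 (K = Add(149730, -2051161) = -1901431)
Mul(Function('U')(Add(Mul(-28, Function('B')(-3)), 20)), Pow(K, -1)) = Mul(Mul(Add(Mul(-28, Add(4, -3)), 20), Add(18, Add(Mul(-28, Add(4, -3)), 20))), Pow(-1901431, -1)) = Mul(Mul(Add(Mul(-28, 1), 20), Add(18, Add(Mul(-28, 1), 20))), Rational(-1, 1901431)) = Mul(Mul(Add(-28, 20), Add(18, Add(-28, 20))), Rational(-1, 1901431)) = Mul(Mul(-8, Add(18, -8)), Rational(-1, 1901431)) = Mul(Mul(-8, 10), Rational(-1, 1901431)) = Mul(-80, Rational(-1, 1901431)) = Rational(80, 1901431)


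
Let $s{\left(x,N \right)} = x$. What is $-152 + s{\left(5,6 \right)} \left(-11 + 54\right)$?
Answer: $63$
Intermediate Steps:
$-152 + s{\left(5,6 \right)} \left(-11 + 54\right) = -152 + 5 \left(-11 + 54\right) = -152 + 5 \cdot 43 = -152 + 215 = 63$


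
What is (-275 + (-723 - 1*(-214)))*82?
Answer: -64288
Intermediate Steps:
(-275 + (-723 - 1*(-214)))*82 = (-275 + (-723 + 214))*82 = (-275 - 509)*82 = -784*82 = -64288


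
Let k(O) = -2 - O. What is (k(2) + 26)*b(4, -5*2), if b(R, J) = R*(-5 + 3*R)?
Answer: 616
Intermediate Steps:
(k(2) + 26)*b(4, -5*2) = ((-2 - 1*2) + 26)*(4*(-5 + 3*4)) = ((-2 - 2) + 26)*(4*(-5 + 12)) = (-4 + 26)*(4*7) = 22*28 = 616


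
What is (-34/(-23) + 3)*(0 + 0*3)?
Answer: 0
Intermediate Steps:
(-34/(-23) + 3)*(0 + 0*3) = (-34*(-1/23) + 3)*(0 + 0) = (34/23 + 3)*0 = (103/23)*0 = 0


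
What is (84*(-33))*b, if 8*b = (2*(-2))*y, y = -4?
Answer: -5544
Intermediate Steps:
b = 2 (b = ((2*(-2))*(-4))/8 = (-4*(-4))/8 = (⅛)*16 = 2)
(84*(-33))*b = (84*(-33))*2 = -2772*2 = -5544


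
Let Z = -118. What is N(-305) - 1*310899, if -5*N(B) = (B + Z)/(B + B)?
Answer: -948242373/3050 ≈ -3.1090e+5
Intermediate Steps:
N(B) = -(-118 + B)/(10*B) (N(B) = -(B - 118)/(5*(B + B)) = -(-118 + B)/(5*(2*B)) = -(-118 + B)*1/(2*B)/5 = -(-118 + B)/(10*B))
N(-305) - 1*310899 = (1/10)*(118 - 1*(-305))/(-305) - 1*310899 = (1/10)*(-1/305)*(118 + 305) - 310899 = (1/10)*(-1/305)*423 - 310899 = -423/3050 - 310899 = -948242373/3050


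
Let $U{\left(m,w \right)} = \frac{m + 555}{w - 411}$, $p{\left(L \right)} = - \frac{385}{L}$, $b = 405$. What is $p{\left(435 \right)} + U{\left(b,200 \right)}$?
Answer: $- \frac{99767}{18357} \approx -5.4348$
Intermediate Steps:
$U{\left(m,w \right)} = \frac{555 + m}{-411 + w}$
$p{\left(435 \right)} + U{\left(b,200 \right)} = - \frac{385}{435} + \frac{555 + 405}{-411 + 200} = \left(-385\right) \frac{1}{435} + \frac{1}{-211} \cdot 960 = - \frac{77}{87} - \frac{960}{211} = - \frac{99767}{18357}$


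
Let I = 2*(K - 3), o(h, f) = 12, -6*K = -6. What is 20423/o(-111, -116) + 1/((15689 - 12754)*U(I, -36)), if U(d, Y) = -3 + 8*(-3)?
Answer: 539473541/316980 ≈ 1701.9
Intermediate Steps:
K = 1 (K = -⅙*(-6) = 1)
I = -4 (I = 2*(1 - 3) = 2*(-2) = -4)
U(d, Y) = -27 (U(d, Y) = -3 - 24 = -27)
20423/o(-111, -116) + 1/((15689 - 12754)*U(I, -36)) = 20423/12 + 1/((15689 - 12754)*(-27)) = 20423*(1/12) - 1/27/2935 = 20423/12 + (1/2935)*(-1/27) = 20423/12 - 1/79245 = 539473541/316980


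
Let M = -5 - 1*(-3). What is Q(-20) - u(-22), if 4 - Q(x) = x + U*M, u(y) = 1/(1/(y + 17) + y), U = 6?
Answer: 4001/111 ≈ 36.045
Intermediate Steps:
M = -2 (M = -5 + 3 = -2)
u(y) = 1/(y + 1/(17 + y)) (u(y) = 1/(1/(17 + y) + y) = 1/(y + 1/(17 + y)))
Q(x) = 16 - x (Q(x) = 4 - (x + 6*(-2)) = 4 - (x - 12) = 4 - (-12 + x) = 4 + (12 - x) = 16 - x)
Q(-20) - u(-22) = (16 - 1*(-20)) - (17 - 22)/(1 + (-22)² + 17*(-22)) = (16 + 20) - (-5)/(1 + 484 - 374) = 36 - (-5)/111 = 36 - 1*(-5/111) = 36 + 5/111 = 4001/111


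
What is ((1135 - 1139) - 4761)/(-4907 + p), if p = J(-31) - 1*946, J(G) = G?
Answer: 4765/5884 ≈ 0.80982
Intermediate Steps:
p = -977 (p = -31 - 1*946 = -31 - 946 = -977)
((1135 - 1139) - 4761)/(-4907 + p) = ((1135 - 1139) - 4761)/(-4907 - 977) = (-4 - 4761)/(-5884) = -4765*(-1/5884) = 4765/5884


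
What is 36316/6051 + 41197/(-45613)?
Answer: 1407198661/276004263 ≈ 5.0985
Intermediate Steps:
36316/6051 + 41197/(-45613) = 36316*(1/6051) + 41197*(-1/45613) = 36316/6051 - 41197/45613 = 1407198661/276004263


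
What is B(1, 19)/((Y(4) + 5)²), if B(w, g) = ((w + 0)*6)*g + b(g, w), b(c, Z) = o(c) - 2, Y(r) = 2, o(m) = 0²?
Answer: 16/7 ≈ 2.2857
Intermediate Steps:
o(m) = 0
b(c, Z) = -2 (b(c, Z) = 0 - 2 = -2)
B(w, g) = -2 + 6*g*w (B(w, g) = ((w + 0)*6)*g - 2 = (w*6)*g - 2 = (6*w)*g - 2 = 6*g*w - 2 = -2 + 6*g*w)
B(1, 19)/((Y(4) + 5)²) = (-2 + 6*19*1)/((2 + 5)²) = (-2 + 114)/(7²) = 112/49 = 112*(1/49) = 16/7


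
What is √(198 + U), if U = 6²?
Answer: 3*√26 ≈ 15.297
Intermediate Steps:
U = 36
√(198 + U) = √(198 + 36) = √234 = 3*√26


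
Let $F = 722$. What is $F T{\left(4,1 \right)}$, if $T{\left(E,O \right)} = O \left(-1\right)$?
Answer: $-722$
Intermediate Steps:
$T{\left(E,O \right)} = - O$
$F T{\left(4,1 \right)} = 722 \left(\left(-1\right) 1\right) = 722 \left(-1\right) = -722$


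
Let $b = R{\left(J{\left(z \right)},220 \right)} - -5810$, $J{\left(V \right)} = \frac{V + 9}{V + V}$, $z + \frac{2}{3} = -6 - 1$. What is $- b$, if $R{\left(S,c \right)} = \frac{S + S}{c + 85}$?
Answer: $- \frac{40757146}{7015} \approx -5810.0$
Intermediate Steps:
$z = - \frac{23}{3}$ ($z = - \frac{2}{3} - 7 = - \frac{23}{3} \approx -7.6667$)
$J{\left(V \right)} = \frac{9 + V}{2 V}$
$R{\left(S,c \right)} = \frac{2 S}{85 + c}$
$b = \frac{40757146}{7015}$ ($b = \frac{2 \frac{9 - \frac{23}{3}}{2 \left(- \frac{23}{3}\right)}}{85 + 220} - -5810 = \frac{2 \cdot \frac{1}{2} \left(- \frac{3}{23}\right) \frac{4}{3}}{305} + 5810 = 2 \left(- \frac{2}{23}\right) \frac{1}{305} + 5810 = - \frac{4}{7015} + 5810 = \frac{40757146}{7015} \approx 5810.0$)
$- b = \left(-1\right) \frac{40757146}{7015} = - \frac{40757146}{7015}$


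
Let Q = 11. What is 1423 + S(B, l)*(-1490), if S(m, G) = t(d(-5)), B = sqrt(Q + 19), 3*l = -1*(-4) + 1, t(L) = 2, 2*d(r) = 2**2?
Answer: -1557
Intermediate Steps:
d(r) = 2 (d(r) = (1/2)*2**2 = (1/2)*4 = 2)
l = 5/3 (l = (-1*(-4) + 1)/3 = (4 + 1)/3 = (1/3)*5 = 5/3 ≈ 1.6667)
B = sqrt(30) (B = sqrt(11 + 19) = sqrt(30) ≈ 5.4772)
S(m, G) = 2
1423 + S(B, l)*(-1490) = 1423 + 2*(-1490) = 1423 - 2980 = -1557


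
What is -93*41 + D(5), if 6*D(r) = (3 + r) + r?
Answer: -22865/6 ≈ -3810.8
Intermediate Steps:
D(r) = 1/2 + r/3 (D(r) = ((3 + r) + r)/6 = (3 + 2*r)/6 = 1/2 + r/3)
-93*41 + D(5) = -93*41 + (1/2 + (1/3)*5) = -3813 + (1/2 + 5/3) = -3813 + 13/6 = -22865/6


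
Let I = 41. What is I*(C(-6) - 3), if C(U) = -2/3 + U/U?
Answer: -328/3 ≈ -109.33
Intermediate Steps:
C(U) = 1/3 (C(U) = -2*1/3 + 1 = -2/3 + 1 = 1/3)
I*(C(-6) - 3) = 41*(1/3 - 3) = 41*(-8/3) = -328/3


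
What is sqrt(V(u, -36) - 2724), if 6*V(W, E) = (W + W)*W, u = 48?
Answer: 2*I*sqrt(489) ≈ 44.227*I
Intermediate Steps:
V(W, E) = W**2/3 (V(W, E) = ((W + W)*W)/6 = ((2*W)*W)/6 = (2*W**2)/6 = W**2/3)
sqrt(V(u, -36) - 2724) = sqrt((1/3)*48**2 - 2724) = sqrt((1/3)*2304 - 2724) = sqrt(768 - 2724) = sqrt(-1956) = 2*I*sqrt(489)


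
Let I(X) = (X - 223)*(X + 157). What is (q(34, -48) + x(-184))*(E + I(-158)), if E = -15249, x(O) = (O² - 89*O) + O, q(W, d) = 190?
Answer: -746938584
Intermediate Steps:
x(O) = O² - 88*O
I(X) = (-223 + X)*(157 + X)
(q(34, -48) + x(-184))*(E + I(-158)) = (190 - 184*(-88 - 184))*(-15249 + (-35011 + (-158)² - 66*(-158))) = (190 - 184*(-272))*(-15249 + (-35011 + 24964 + 10428)) = (190 + 50048)*(-15249 + 381) = 50238*(-14868) = -746938584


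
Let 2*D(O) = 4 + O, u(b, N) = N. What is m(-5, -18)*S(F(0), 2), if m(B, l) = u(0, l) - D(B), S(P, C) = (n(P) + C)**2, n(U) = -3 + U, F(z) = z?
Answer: -35/2 ≈ -17.500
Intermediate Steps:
D(O) = 2 + O/2 (D(O) = (4 + O)/2 = 2 + O/2)
S(P, C) = (-3 + C + P)**2 (S(P, C) = ((-3 + P) + C)**2 = (-3 + C + P)**2)
m(B, l) = -2 + l - B/2 (m(B, l) = l - (2 + B/2) = l + (-2 - B/2) = -2 + l - B/2)
m(-5, -18)*S(F(0), 2) = (-2 - 18 - 1/2*(-5))*(-3 + 2 + 0)**2 = (-2 - 18 + 5/2)*(-1)**2 = -35/2*1 = -35/2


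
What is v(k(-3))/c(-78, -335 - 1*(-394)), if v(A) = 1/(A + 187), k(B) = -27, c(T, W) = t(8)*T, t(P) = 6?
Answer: -1/74880 ≈ -1.3355e-5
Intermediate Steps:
c(T, W) = 6*T
v(A) = 1/(187 + A)
v(k(-3))/c(-78, -335 - 1*(-394)) = 1/((187 - 27)*((6*(-78)))) = 1/(160*(-468)) = (1/160)*(-1/468) = -1/74880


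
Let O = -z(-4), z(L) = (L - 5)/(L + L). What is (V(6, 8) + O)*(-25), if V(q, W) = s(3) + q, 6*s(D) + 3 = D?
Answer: -975/8 ≈ -121.88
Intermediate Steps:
s(D) = -½ + D/6
z(L) = (-5 + L)/(2*L) (z(L) = (-5 + L)/((2*L)) = (-5 + L)*(1/(2*L)) = (-5 + L)/(2*L))
V(q, W) = q (V(q, W) = (-½ + (⅙)*3) + q = (-½ + ½) + q = 0 + q = q)
O = -9/8 (O = -(-5 - 4)/(2*(-4)) = -(-1)*(-9)/(2*4) = -1*9/8 = -9/8 ≈ -1.1250)
(V(6, 8) + O)*(-25) = (6 - 9/8)*(-25) = (39/8)*(-25) = -975/8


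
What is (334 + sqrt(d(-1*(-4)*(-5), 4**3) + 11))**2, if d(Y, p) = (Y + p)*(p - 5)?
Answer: (334 + sqrt(2607))**2 ≈ 1.4827e+5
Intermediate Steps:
d(Y, p) = (-5 + p)*(Y + p) (d(Y, p) = (Y + p)*(-5 + p) = (-5 + p)*(Y + p))
(334 + sqrt(d(-1*(-4)*(-5), 4**3) + 11))**2 = (334 + sqrt(((4**3)**2 - 5*(-1*(-4))*(-5) - 5*4**3 + (-1*(-4)*(-5))*4**3) + 11))**2 = (334 + sqrt((64**2 - 20*(-5) - 5*64 + (4*(-5))*64) + 11))**2 = (334 + sqrt((4096 - 5*(-20) - 320 - 20*64) + 11))**2 = (334 + sqrt((4096 + 100 - 320 - 1280) + 11))**2 = (334 + sqrt(2596 + 11))**2 = (334 + sqrt(2607))**2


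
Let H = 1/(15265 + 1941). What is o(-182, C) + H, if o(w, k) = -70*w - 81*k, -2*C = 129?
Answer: 154548594/8603 ≈ 17965.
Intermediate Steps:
C = -129/2 (C = -1/2*129 = -129/2 ≈ -64.500)
o(w, k) = -81*k - 70*w
H = 1/17206 ≈ 5.8119e-5
o(-182, C) + H = (-81*(-129/2) - 70*(-182)) + 1/17206 = (10449/2 + 12740) + 1/17206 = 35929/2 + 1/17206 = 154548594/8603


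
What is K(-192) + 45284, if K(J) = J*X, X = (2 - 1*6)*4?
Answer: 48356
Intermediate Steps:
X = -16 (X = (2 - 6)*4 = -4*4 = -16)
K(J) = -16*J (K(J) = J*(-16) = -16*J)
K(-192) + 45284 = -16*(-192) + 45284 = 3072 + 45284 = 48356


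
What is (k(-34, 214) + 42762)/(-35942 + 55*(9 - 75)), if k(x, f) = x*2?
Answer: -21347/19786 ≈ -1.0789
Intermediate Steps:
k(x, f) = 2*x
(k(-34, 214) + 42762)/(-35942 + 55*(9 - 75)) = (2*(-34) + 42762)/(-35942 + 55*(9 - 75)) = (-68 + 42762)/(-35942 + 55*(-66)) = 42694/(-35942 - 3630) = 42694/(-39572) = 42694*(-1/39572) = -21347/19786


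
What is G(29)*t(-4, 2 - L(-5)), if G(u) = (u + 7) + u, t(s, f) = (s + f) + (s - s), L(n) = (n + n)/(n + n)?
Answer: -195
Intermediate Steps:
L(n) = 1 (L(n) = (2*n)/((2*n)) = (2*n)*(1/(2*n)) = 1)
t(s, f) = f + s (t(s, f) = (f + s) + 0 = f + s)
G(u) = 7 + 2*u (G(u) = (7 + u) + u = 7 + 2*u)
G(29)*t(-4, 2 - L(-5)) = (7 + 2*29)*((2 - 1*1) - 4) = (7 + 58)*((2 - 1) - 4) = 65*(1 - 4) = 65*(-3) = -195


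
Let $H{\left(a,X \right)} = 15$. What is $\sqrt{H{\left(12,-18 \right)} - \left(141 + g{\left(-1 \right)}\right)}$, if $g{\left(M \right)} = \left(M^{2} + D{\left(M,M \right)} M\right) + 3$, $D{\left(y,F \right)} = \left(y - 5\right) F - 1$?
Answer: $5 i \sqrt{5} \approx 11.18 i$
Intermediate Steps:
$D{\left(y,F \right)} = -1 + F \left(-5 + y\right)$ ($D{\left(y,F \right)} = \left(-5 + y\right) F - 1 = F \left(-5 + y\right) - 1 = -1 + F \left(-5 + y\right)$)
$g{\left(M \right)} = 3 + M^{2} + M \left(-1 + M^{2} - 5 M\right)$ ($g{\left(M \right)} = \left(M^{2} + \left(-1 - 5 M + M M\right) M\right) + 3 = \left(M^{2} + \left(-1 - 5 M + M^{2}\right) M\right) + 3 = \left(M^{2} + \left(-1 + M^{2} - 5 M\right) M\right) + 3 = \left(M^{2} + M \left(-1 + M^{2} - 5 M\right)\right) + 3 = 3 + M^{2} + M \left(-1 + M^{2} - 5 M\right)$)
$\sqrt{H{\left(12,-18 \right)} - \left(141 + g{\left(-1 \right)}\right)} = \sqrt{15 - \left(143 + 1 - 4\right)} = \sqrt{15 - \left(144 - 4\right)} = \sqrt{15 - 140} = \sqrt{-125} = 5 i \sqrt{5}$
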